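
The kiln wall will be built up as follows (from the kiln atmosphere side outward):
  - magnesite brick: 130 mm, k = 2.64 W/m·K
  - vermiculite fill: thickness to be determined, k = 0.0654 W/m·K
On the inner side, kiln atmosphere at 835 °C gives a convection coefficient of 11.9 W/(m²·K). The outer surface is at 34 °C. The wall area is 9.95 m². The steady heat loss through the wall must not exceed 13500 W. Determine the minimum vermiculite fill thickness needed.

Model the wall as resistances in series:
R_inner film = 1/(h_i·A) = 1/(11.9×9.95) = 0.008446 K/W
R_magnesite brick = L/(kA) = 0.13/(2.64×9.95) = 0.004949 K/W
Sum of the known resistances R_other = 0.01339 K/W
Required total resistance R_tot = ΔT/Q_allow = 801/13500 = 0.05933 K/W
R_vermiculite fill = R_tot − R_other = 0.04594 K/W
L = R·k·A = 0.04594×0.0654×9.95

L ≈ 29.9 mm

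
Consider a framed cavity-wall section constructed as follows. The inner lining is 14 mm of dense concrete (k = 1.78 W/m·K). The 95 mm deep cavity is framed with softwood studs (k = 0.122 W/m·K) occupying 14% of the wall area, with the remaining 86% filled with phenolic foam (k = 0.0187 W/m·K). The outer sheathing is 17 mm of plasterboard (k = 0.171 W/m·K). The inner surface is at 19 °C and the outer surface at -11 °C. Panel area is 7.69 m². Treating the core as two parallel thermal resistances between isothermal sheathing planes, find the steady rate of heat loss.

Sheathing layers in series; stud and cavity paths in parallel between them.
R_inner = 0.014/(1.78×7.69) = 0.001023 K/W
R_stud  = 0.095/(0.122×0.14×7.69) = 0.7233 K/W
R_cav   = 0.095/(0.0187×0.86×7.69) = 0.7682 K/W
1/R_core = 1/R_stud + 1/R_cav → R_core = 0.3725 K/W
R_outer = 0.017/(0.171×7.69) = 0.01293 K/W
R_total = 0.3865 K/W
Q = ΔT/R_total = 30/0.3865

Q ≈ 77.6 W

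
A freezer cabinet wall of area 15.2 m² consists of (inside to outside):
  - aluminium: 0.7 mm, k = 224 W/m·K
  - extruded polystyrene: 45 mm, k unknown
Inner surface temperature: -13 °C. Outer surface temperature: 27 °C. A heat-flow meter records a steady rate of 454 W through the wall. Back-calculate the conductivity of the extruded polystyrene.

Treating each layer as a thermal resistance in series:
R_aluminium = L/(kA) = 0.0007/(224×15.2) = 2.056×10^-7 K/W
Sum of known resistances R_other = 2.056×10^-7 K/W
Total R = ΔT/Q = 40/454 = 0.08811 K/W
R_extruded polystyrene = R_total − R_other = 0.08811 K/W
k = L/(R·A) = 0.045/(0.08811×15.2)

k ≈ 0.0336 W/(m·K)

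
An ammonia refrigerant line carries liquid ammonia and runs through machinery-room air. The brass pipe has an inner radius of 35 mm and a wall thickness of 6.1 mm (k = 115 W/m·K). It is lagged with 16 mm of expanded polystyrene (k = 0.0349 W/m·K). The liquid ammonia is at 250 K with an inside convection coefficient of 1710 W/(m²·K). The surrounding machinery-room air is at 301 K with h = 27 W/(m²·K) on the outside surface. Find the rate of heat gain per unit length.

Per-layer cylindrical resistances, series-summed:
R_inner film = 1/(h_i·2πr₁L) = 1/(1710×2π×0.035×1) = 0.002659 K/W
R_brass pipe wall = ln(41.1/35)/(2π×115×1) = 2.223×10^-4 K/W
R_expanded polystyrene = ln(57.1/41.1)/(2π×0.0349×1) = 1.499 K/W
R_outer film = 1/(h_o·2πr_oL) = 1/(27×2π×0.0571×1) = 0.1032 K/W
R_total = 1.606 K/W
Q = ΔT/R_total = 51/1.606

q′ ≈ 31.8 W/m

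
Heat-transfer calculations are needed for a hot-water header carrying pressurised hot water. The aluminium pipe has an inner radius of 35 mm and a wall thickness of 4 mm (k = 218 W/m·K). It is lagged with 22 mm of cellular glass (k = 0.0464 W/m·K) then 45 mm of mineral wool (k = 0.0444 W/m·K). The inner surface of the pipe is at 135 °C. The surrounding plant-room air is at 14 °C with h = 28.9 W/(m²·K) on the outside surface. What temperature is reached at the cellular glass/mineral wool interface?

T ≈ 83 °C

Radial resistances (cylindrical: R_cond = ln(r_o/r_i)/(2πkL), R_conv = 1/(h·2πrL)):
R_aluminium pipe wall = ln(39/35)/(2π×218×1) = 7.9×10^-5 K/W
R_cellular glass = ln(61/39)/(2π×0.0464×1) = 1.534 K/W
R_mineral wool = ln(106/61)/(2π×0.0444×1) = 1.981 K/W
R_outer film = 1/(h_o·2πr_oL) = 1/(28.9×2π×0.106×1) = 0.05195 K/W
R_total = 3.567 K/W
Q = ΔT/R_total = 121/3.567
Q = 33.9 W/m
T_interface = T_inner − Q·ΣR(inner→interface) = 135 − 33.9×1.534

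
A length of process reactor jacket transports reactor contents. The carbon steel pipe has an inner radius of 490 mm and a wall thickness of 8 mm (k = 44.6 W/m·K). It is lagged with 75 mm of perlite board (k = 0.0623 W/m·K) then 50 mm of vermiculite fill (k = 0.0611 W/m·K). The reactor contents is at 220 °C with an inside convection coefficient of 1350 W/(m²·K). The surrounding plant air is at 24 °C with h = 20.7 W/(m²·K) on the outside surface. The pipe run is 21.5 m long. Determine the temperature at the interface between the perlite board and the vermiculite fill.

T ≈ 101 °C

Cylindrical conduction, so R = ln(r₂/r₁)/(2πkL) per layer, in series:
R_inner film = 1/(h_i·2πr₁L) = 1/(1350×2π×0.49×21.5) = 1.119×10^-5 K/W
R_carbon steel pipe wall = ln(498/490)/(2π×44.6×21.5) = 2.688×10^-6 K/W
R_perlite board = ln(573/498)/(2π×0.0623×21.5) = 0.01667 K/W
R_vermiculite fill = ln(623/573)/(2π×0.0611×21.5) = 0.01014 K/W
R_outer film = 1/(h_o·2πr_oL) = 1/(20.7×2π×0.623×21.5) = 5.74×10^-4 K/W
R_total = 0.02739 K/W
Q = ΔT/R_total = 196/0.02739
Q = 7160 W
T_interface = T_inner − Q·ΣR(inner→interface) = 220 − 7160×0.01668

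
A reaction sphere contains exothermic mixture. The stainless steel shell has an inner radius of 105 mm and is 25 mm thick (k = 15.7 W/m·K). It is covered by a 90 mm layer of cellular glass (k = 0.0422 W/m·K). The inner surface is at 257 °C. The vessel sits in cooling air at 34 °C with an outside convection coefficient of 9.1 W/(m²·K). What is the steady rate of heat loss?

For a spherical shell R = (1/r₁ − 1/r₂)/(4πk); film R = 1/(h·4πr²). In series:
R_stainless steel shell = (1/0.105 − 1/0.13)/(4π×15.7) = 0.009283 K/W
R_cellular glass = (1/0.13 − 1/0.22)/(4π×0.0422) = 5.934 K/W
R_outer film = 1/(h·4πr_o²) = 1/(9.1×4π×0.22²) = 0.1807 K/W
R_total = 6.124 K/W
Q = ΔT/R_total = 223/6.124

Q ≈ 36.4 W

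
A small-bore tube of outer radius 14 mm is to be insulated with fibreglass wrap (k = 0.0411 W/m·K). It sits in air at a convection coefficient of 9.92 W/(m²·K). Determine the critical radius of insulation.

For a cylinder r_cr = k/h = 0.0411/9.92
r_cr = 4.14 mm; since the bare radius (14 mm) is above r_cr, any added insulation will reduce heat loss.

r_cr ≈ 4.14 mm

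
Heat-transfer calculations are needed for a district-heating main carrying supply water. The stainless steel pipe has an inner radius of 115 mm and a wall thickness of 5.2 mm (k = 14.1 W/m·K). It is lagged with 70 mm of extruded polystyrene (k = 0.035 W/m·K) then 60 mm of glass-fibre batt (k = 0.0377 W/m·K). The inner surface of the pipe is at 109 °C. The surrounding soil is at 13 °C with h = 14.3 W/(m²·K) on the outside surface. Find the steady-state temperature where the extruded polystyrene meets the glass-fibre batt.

For a radial system each layer contributes R = ln(r_out/r_in)/(2πkL); films add R = 1/(hA).
R_stainless steel pipe wall = ln(120.2/115)/(2π×14.1×1) = 4.992×10^-4 K/W
R_extruded polystyrene = ln(190.2/120.2)/(2π×0.035×1) = 2.087 K/W
R_glass-fibre batt = ln(250.2/190.2)/(2π×0.0377×1) = 1.158 K/W
R_outer film = 1/(h_o·2πr_oL) = 1/(14.3×2π×0.2502×1) = 0.04448 K/W
R_total = 3.289 K/W
Q = ΔT/R_total = 96/3.289
Q = 29.2 W/m
T_interface = T_inner − Q·ΣR(inner→interface) = 109 − 29.2×2.087

T ≈ 48.1 °C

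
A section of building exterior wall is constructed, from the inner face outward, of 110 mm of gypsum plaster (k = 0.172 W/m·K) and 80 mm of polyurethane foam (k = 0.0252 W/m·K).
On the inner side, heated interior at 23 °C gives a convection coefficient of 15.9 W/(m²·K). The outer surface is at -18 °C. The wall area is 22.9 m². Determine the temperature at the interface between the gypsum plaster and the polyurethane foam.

T ≈ 15.6 °C

Thermal resistances in series:
R_inner film = 1/(h_i·A) = 1/(15.9×22.9) = 0.002746 K/W
R_gypsum plaster = L/(kA) = 0.11/(0.172×22.9) = 0.02793 K/W
R_polyurethane foam = L/(kA) = 0.08/(0.0252×22.9) = 0.1386 K/W
R_total = 0.1693 K/W;  Q = ΔT/R_total = 41/0.1693 = 242.2 W
T_interface = T_inner − Q·ΣR(inner→interface) = 23 − 242×0.03067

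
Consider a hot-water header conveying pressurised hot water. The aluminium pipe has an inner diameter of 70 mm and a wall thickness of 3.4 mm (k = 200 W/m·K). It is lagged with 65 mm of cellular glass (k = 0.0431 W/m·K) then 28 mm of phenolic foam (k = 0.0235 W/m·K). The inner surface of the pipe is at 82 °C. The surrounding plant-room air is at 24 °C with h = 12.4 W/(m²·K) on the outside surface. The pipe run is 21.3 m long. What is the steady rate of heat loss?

Q ≈ 230 W

Radial resistances (cylindrical: R_cond = ln(r_o/r_i)/(2πkL), R_conv = 1/(h·2πrL)):
R_aluminium pipe wall = ln(38.4/35)/(2π×200×21.3) = 3.464×10^-6 K/W
R_cellular glass = ln(103.4/38.4)/(2π×0.0431×21.3) = 0.1717 K/W
R_phenolic foam = ln(131.4/103.4)/(2π×0.0235×21.3) = 0.0762 K/W
R_outer film = 1/(h_o·2πr_oL) = 1/(12.4×2π×0.1314×21.3) = 0.004586 K/W
R_total = 0.2525 K/W
Q = ΔT/R_total = 58/0.2525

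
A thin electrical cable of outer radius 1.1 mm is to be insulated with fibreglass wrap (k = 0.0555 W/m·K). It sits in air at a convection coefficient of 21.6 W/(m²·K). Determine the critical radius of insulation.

r_cr ≈ 2.57 mm

For a cylinder r_cr = k/h = 0.0555/21.6
r_cr = 2.57 mm; since the bare radius (1.1 mm) is below r_cr, adding a thin layer of insulation will *increase* heat loss.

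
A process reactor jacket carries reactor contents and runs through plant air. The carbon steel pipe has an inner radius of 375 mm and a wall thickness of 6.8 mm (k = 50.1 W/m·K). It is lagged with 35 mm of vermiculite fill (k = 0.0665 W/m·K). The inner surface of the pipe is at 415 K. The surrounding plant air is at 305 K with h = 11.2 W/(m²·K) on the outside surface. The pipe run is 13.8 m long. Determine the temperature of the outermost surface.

T ≈ 320 K

Cylindrical conduction, so R = ln(r₂/r₁)/(2πkL) per layer, in series:
R_carbon steel pipe wall = ln(381.8/375)/(2π×50.1×13.8) = 4.137×10^-6 K/W
R_vermiculite fill = ln(416.8/381.8)/(2π×0.0665×13.8) = 0.01521 K/W
R_outer film = 1/(h_o·2πr_oL) = 1/(11.2×2π×0.4168×13.8) = 0.002471 K/W
R_total = 0.01769 K/W
Q = ΔT/R_total = 110/0.01769
Q = 6220 W
T_interface = T_inner − Q·ΣR(inner→interface) = 415 − 6220×0.01522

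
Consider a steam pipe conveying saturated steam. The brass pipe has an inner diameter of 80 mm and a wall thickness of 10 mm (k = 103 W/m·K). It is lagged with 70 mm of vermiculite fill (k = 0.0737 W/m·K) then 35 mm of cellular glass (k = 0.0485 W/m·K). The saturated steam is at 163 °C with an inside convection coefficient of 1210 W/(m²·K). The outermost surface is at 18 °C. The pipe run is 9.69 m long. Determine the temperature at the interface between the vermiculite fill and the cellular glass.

Cylindrical conduction, so R = ln(r₂/r₁)/(2πkL) per layer, in series:
R_inner film = 1/(h_i·2πr₁L) = 1/(1210×2π×0.04×9.69) = 3.394×10^-4 K/W
R_brass pipe wall = ln(50/40)/(2π×103×9.69) = 3.558×10^-5 K/W
R_vermiculite fill = ln(120/50)/(2π×0.0737×9.69) = 0.1951 K/W
R_cellular glass = ln(155/120)/(2π×0.0485×9.69) = 0.08667 K/W
R_total = 0.2822 K/W
Q = ΔT/R_total = 145/0.2822
Q = 514 W
T_interface = T_inner − Q·ΣR(inner→interface) = 163 − 514×0.1955

T ≈ 62.5 °C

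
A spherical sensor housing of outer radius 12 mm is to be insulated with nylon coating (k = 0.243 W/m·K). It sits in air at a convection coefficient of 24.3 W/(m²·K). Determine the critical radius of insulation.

r_cr ≈ 20 mm

For a sphere r_cr = 2k/h = 2×0.243/24.3
r_cr = 20 mm; since the bare radius (12 mm) is below r_cr, adding a thin layer of insulation will *increase* heat loss.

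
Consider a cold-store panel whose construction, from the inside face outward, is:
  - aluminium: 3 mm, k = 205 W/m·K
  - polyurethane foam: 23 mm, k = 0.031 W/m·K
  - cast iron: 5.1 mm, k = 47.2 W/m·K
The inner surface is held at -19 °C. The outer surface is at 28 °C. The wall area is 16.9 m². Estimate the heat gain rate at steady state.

Using the resistance-network approach (series):
R_aluminium = L/(kA) = 0.003/(205×16.9) = 8.659×10^-7 K/W
R_polyurethane foam = L/(kA) = 0.023/(0.031×16.9) = 0.0439 K/W
R_cast iron = L/(kA) = 0.0051/(47.2×16.9) = 6.394×10^-6 K/W
R_total = 0.04391 K/W
Q = ΔT / R_total = 47 / 0.04391

Q ≈ 1070 W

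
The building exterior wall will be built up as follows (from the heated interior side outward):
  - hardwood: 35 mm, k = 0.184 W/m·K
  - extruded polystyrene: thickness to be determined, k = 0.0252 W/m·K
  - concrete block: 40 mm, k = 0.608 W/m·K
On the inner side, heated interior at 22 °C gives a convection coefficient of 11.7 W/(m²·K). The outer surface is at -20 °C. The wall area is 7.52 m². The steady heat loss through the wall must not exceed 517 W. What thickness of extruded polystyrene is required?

Treating each layer as a thermal resistance in series:
R_inner film = 1/(h_i·A) = 1/(11.7×7.52) = 0.01137 K/W
R_hardwood = L/(kA) = 0.035/(0.184×7.52) = 0.02529 K/W
R_concrete block = L/(kA) = 0.04/(0.608×7.52) = 0.008749 K/W
Sum of the known resistances R_other = 0.04541 K/W
Required total resistance R_tot = ΔT/Q_allow = 42/517 = 0.08124 K/W
R_extruded polystyrene = R_tot − R_other = 0.03583 K/W
L = R·k·A = 0.03583×0.0252×7.52

L ≈ 6.79 mm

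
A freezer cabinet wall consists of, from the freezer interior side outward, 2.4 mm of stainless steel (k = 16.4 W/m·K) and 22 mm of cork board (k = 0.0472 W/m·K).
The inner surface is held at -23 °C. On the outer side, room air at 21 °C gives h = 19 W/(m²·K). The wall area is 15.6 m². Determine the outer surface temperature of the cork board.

T ≈ 16.5 °C

Treating each layer as a thermal resistance in series:
R_stainless steel = L/(kA) = 0.0024/(16.4×15.6) = 9.381×10^-6 K/W
R_cork board = L/(kA) = 0.022/(0.0472×15.6) = 0.02988 K/W
R_outer film = 1/(h_o·A) = 1/(19×15.6) = 0.003374 K/W
R_total = 0.03326 K/W;  Q = ΔT/R_total = 44/0.03326 = 1323 W
T_interface = T_inner + Q·ΣR(inner→interface) = -23 + 1320×0.02989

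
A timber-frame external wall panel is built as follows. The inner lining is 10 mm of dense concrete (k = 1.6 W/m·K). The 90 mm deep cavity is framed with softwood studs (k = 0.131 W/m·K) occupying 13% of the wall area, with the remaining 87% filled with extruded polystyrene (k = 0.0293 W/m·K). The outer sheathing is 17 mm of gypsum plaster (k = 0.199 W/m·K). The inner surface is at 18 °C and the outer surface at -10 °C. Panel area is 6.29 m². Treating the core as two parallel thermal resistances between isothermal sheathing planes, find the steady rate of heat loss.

Q ≈ 79.8 W

Sheathing layers in series; stud and cavity paths in parallel between them.
R_inner = 0.01/(1.6×6.29) = 9.936×10^-4 K/W
R_stud  = 0.09/(0.131×0.13×6.29) = 0.8402 K/W
R_cav   = 0.09/(0.0293×0.87×6.29) = 0.5613 K/W
1/R_core = 1/R_stud + 1/R_cav → R_core = 0.3365 K/W
R_outer = 0.017/(0.199×6.29) = 0.01358 K/W
R_total = 0.3511 K/W
Q = ΔT/R_total = 28/0.3511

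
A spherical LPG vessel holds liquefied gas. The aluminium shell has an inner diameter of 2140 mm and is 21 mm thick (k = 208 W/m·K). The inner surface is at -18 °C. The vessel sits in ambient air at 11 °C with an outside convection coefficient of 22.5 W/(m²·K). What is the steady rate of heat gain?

Q ≈ 9740 W

For a spherical shell R = (1/r₁ − 1/r₂)/(4πk); film R = 1/(h·4πr²). In series:
R_aluminium shell = (1/1.07 − 1/1.091)/(4π×208) = 6.882×10^-6 K/W
R_outer film = 1/(h·4πr_o²) = 1/(22.5×4π×1.091²) = 0.002971 K/W
R_total = 0.002978 K/W
Q = ΔT/R_total = 29/0.002978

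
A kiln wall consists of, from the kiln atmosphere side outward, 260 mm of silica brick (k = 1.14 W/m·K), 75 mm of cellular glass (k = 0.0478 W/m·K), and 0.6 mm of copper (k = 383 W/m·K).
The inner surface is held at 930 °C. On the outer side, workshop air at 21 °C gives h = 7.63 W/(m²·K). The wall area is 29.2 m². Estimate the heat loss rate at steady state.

Q ≈ 13800 W

Thermal resistances in series:
R_silica brick = L/(kA) = 0.26/(1.14×29.2) = 0.007811 K/W
R_cellular glass = L/(kA) = 0.075/(0.0478×29.2) = 0.05373 K/W
R_copper = L/(kA) = 0.0006/(383×29.2) = 5.365×10^-8 K/W
R_outer film = 1/(h_o·A) = 1/(7.63×29.2) = 0.004488 K/W
R_total = 0.06603 K/W
Q = ΔT / R_total = 909 / 0.06603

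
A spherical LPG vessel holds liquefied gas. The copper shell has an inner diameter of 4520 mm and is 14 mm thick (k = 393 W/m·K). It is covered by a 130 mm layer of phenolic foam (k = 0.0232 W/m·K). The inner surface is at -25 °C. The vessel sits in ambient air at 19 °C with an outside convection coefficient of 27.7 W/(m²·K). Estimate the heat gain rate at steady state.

Each spherical layer contributes R = (1/r_i − 1/r_o)/(4πk):
R_copper shell = (1/2.26 − 1/2.274)/(4π×393) = 5.516×10^-7 K/W
R_phenolic foam = (1/2.274 − 1/2.404)/(4π×0.0232) = 0.08157 K/W
R_outer film = 1/(h·4πr_o²) = 1/(27.7×4π×2.404²) = 4.971×10^-4 K/W
R_total = 0.08207 K/W
Q = ΔT/R_total = 44/0.08207

Q ≈ 536 W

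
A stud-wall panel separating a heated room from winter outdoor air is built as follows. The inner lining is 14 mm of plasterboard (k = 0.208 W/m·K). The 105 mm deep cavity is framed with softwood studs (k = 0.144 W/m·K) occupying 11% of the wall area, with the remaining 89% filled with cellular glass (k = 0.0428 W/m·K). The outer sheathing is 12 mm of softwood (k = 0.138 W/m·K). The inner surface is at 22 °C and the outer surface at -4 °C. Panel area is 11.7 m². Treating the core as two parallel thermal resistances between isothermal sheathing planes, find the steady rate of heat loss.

Sheathing layers in series; stud and cavity paths in parallel between them.
R_inner = 0.014/(0.208×11.7) = 0.005753 K/W
R_stud  = 0.105/(0.144×0.11×11.7) = 0.5666 K/W
R_cav   = 0.105/(0.0428×0.89×11.7) = 0.2356 K/W
1/R_core = 1/R_stud + 1/R_cav → R_core = 0.1664 K/W
R_outer = 0.012/(0.138×11.7) = 0.007432 K/W
R_total = 0.1796 K/W
Q = ΔT/R_total = 26/0.1796

Q ≈ 145 W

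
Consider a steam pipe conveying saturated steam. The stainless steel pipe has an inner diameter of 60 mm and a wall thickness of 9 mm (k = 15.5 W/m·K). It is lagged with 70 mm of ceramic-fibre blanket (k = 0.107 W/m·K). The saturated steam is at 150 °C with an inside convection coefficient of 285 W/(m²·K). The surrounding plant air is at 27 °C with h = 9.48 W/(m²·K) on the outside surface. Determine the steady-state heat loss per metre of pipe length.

Treating each annulus and film as a series resistance:
R_inner film = 1/(h_i·2πr₁L) = 1/(285×2π×0.03×1) = 0.01861 K/W
R_stainless steel pipe wall = ln(39/30)/(2π×15.5×1) = 0.002694 K/W
R_ceramic-fibre blanket = ln(109/39)/(2π×0.107×1) = 1.529 K/W
R_outer film = 1/(h_o·2πr_oL) = 1/(9.48×2π×0.109×1) = 0.154 K/W
R_total = 1.704 K/W
Q = ΔT/R_total = 123/1.704

q′ ≈ 72.2 W/m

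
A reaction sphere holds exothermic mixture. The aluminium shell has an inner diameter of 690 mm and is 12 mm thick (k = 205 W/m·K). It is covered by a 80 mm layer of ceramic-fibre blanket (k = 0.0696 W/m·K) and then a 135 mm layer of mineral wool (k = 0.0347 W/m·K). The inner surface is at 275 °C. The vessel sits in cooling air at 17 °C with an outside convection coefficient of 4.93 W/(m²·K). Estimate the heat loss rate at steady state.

Q ≈ 138 W

Spherical conduction: R = (1/r_in − 1/r_out)/(4πk) per layer; series-sum.
R_aluminium shell = (1/0.345 − 1/0.357)/(4π×205) = 3.782×10^-5 K/W
R_ceramic-fibre blanket = (1/0.357 − 1/0.437)/(4π×0.0696) = 0.5863 K/W
R_mineral wool = (1/0.437 − 1/0.572)/(4π×0.0347) = 1.239 K/W
R_outer film = 1/(h·4πr_o²) = 1/(4.93×4π×0.572²) = 0.04933 K/W
R_total = 1.874 K/W
Q = ΔT/R_total = 258/1.874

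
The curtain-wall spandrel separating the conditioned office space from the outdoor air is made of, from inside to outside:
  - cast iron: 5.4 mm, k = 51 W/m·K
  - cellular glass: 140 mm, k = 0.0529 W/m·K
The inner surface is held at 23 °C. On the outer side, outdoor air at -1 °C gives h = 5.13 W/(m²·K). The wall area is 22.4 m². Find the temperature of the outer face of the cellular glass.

T ≈ 0.646 °C

Thermal resistances in series:
R_cast iron = L/(kA) = 0.0054/(51×22.4) = 4.727×10^-6 K/W
R_cellular glass = L/(kA) = 0.14/(0.0529×22.4) = 0.1181 K/W
R_outer film = 1/(h_o·A) = 1/(5.13×22.4) = 0.008702 K/W
R_total = 0.1269 K/W;  Q = ΔT/R_total = 24/0.1269 = 189.2 W
T_interface = T_inner − Q·ΣR(inner→interface) = 23 − 189×0.1182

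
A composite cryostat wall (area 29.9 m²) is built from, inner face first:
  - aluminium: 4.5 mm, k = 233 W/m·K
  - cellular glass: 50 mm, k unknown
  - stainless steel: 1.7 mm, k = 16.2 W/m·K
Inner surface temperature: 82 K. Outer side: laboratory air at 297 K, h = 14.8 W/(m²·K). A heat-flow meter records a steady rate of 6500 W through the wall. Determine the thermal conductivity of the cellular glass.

Thermal resistances in series:
R_aluminium = L/(kA) = 0.0045/(233×29.9) = 6.459×10^-7 K/W
R_stainless steel = L/(kA) = 0.0017/(16.2×29.9) = 3.51×10^-6 K/W
R_outer film = 1/(h_o·A) = 1/(14.8×29.9) = 0.00226 K/W
Sum of known resistances R_other = 0.002264 K/W
Total R = ΔT/Q = 215/6500 = 0.03308 K/W
R_cellular glass = R_total − R_other = 0.03081 K/W
k = L/(R·A) = 0.05/(0.03081×29.9)

k ≈ 0.0543 W/(m·K)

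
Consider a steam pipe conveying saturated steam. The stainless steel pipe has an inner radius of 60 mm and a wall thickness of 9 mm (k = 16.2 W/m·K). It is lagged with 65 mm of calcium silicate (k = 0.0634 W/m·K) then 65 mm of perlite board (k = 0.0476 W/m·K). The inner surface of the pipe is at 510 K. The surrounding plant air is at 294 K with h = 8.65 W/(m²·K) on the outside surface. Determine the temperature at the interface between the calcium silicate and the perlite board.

Treating each annulus and film as a series resistance:
R_stainless steel pipe wall = ln(69/60)/(2π×16.2×1) = 0.001373 K/W
R_calcium silicate = ln(134/69)/(2π×0.0634×1) = 1.666 K/W
R_perlite board = ln(199/134)/(2π×0.0476×1) = 1.322 K/W
R_outer film = 1/(h_o·2πr_oL) = 1/(8.65×2π×0.199×1) = 0.09246 K/W
R_total = 3.082 K/W
Q = ΔT/R_total = 216/3.082
Q = 70.1 W/m
T_interface = T_inner − Q·ΣR(inner→interface) = 510 − 70.1×1.668

T ≈ 393 K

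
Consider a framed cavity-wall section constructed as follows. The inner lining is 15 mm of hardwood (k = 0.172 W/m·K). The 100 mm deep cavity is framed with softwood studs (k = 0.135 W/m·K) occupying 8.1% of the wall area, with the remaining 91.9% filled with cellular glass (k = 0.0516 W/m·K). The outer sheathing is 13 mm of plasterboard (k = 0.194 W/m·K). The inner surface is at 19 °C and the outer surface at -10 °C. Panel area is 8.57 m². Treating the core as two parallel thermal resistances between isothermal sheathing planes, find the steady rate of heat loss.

Q ≈ 133 W

Sheathing layers in series; stud and cavity paths in parallel between them.
R_inner = 0.015/(0.172×8.57) = 0.01018 K/W
R_stud  = 0.1/(0.135×0.081×8.57) = 1.067 K/W
R_cav   = 0.1/(0.0516×0.919×8.57) = 0.2461 K/W
1/R_core = 1/R_stud + 1/R_cav → R_core = 0.2 K/W
R_outer = 0.013/(0.194×8.57) = 0.007819 K/W
R_total = 0.218 K/W
Q = ΔT/R_total = 29/0.218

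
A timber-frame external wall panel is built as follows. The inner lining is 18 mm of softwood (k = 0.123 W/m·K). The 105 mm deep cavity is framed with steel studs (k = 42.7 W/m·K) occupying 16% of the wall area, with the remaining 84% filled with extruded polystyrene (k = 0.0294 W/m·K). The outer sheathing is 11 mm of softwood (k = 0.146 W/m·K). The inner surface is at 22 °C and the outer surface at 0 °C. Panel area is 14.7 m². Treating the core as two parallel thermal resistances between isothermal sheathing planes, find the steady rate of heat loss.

Q ≈ 1360 W

Sheathing layers in series; stud and cavity paths in parallel between them.
R_inner = 0.018/(0.123×14.7) = 0.009955 K/W
R_stud  = 0.105/(42.7×0.16×14.7) = 0.001046 K/W
R_cav   = 0.105/(0.0294×0.84×14.7) = 0.2892 K/W
1/R_core = 1/R_stud + 1/R_cav → R_core = 0.001042 K/W
R_outer = 0.011/(0.146×14.7) = 0.005125 K/W
R_total = 0.01612 K/W
Q = ΔT/R_total = 22/0.01612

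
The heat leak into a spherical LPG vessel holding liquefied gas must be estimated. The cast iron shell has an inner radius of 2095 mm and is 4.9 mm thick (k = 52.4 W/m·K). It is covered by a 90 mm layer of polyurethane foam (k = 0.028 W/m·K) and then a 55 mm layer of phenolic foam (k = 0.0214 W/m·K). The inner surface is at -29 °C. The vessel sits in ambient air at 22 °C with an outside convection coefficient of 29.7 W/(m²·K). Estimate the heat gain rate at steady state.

Each spherical layer contributes R = (1/r_i − 1/r_o)/(4πk):
R_cast iron shell = (1/2.095 − 1/2.0999)/(4π×52.4) = 1.692×10^-6 K/W
R_polyurethane foam = (1/2.0999 − 1/2.1899)/(4π×0.028) = 0.05562 K/W
R_phenolic foam = (1/2.1899 − 1/2.2449)/(4π×0.0214) = 0.0416 K/W
R_outer film = 1/(h·4πr_o²) = 1/(29.7×4π×2.2449²) = 5.317×10^-4 K/W
R_total = 0.09776 K/W
Q = ΔT/R_total = 51/0.09776

Q ≈ 522 W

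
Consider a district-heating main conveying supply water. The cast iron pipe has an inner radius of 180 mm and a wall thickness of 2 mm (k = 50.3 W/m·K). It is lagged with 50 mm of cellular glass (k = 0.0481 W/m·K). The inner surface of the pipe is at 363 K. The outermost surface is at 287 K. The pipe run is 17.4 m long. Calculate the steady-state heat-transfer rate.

For a radial system each layer contributes R = ln(r_out/r_in)/(2πkL); films add R = 1/(hA).
R_cast iron pipe wall = ln(182/180)/(2π×50.3×17.4) = 2.009×10^-6 K/W
R_cellular glass = ln(232/182)/(2π×0.0481×17.4) = 0.04616 K/W
R_total = 0.04616 K/W
Q = ΔT/R_total = 76/0.04616

Q ≈ 1650 W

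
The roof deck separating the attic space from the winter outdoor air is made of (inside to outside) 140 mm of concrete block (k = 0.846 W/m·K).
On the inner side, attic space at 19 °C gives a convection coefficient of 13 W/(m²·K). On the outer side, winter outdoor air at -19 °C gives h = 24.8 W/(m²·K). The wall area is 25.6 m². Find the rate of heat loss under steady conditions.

Model the wall as resistances in series:
R_inner film = 1/(h_i·A) = 1/(13×25.6) = 0.003005 K/W
R_concrete block = L/(kA) = 0.14/(0.846×25.6) = 0.006464 K/W
R_outer film = 1/(h_o·A) = 1/(24.8×25.6) = 0.001575 K/W
R_total = 0.01104 K/W
Q = ΔT / R_total = 38 / 0.01104

Q ≈ 3440 W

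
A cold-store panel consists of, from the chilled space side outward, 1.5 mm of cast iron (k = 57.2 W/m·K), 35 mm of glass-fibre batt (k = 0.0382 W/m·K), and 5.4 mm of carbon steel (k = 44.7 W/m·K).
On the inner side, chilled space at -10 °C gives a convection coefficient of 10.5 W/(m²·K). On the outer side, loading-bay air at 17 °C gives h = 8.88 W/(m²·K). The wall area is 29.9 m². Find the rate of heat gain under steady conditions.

Model the wall as resistances in series:
R_inner film = 1/(h_i·A) = 1/(10.5×29.9) = 0.003185 K/W
R_cast iron = L/(kA) = 0.0015/(57.2×29.9) = 8.77×10^-7 K/W
R_glass-fibre batt = L/(kA) = 0.035/(0.0382×29.9) = 0.03064 K/W
R_carbon steel = L/(kA) = 0.0054/(44.7×29.9) = 4.04×10^-6 K/W
R_outer film = 1/(h_o·A) = 1/(8.88×29.9) = 0.003766 K/W
R_total = 0.0376 K/W
Q = ΔT / R_total = 27 / 0.0376

Q ≈ 718 W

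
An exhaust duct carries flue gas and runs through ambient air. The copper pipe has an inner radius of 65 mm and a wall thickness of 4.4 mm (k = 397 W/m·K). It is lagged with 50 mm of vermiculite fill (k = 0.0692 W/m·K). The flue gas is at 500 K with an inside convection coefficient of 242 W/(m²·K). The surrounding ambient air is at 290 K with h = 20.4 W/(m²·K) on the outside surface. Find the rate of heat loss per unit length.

Cylindrical conduction, so R = ln(r₂/r₁)/(2πkL) per layer, in series:
R_inner film = 1/(h_i·2πr₁L) = 1/(242×2π×0.065×1) = 0.01012 K/W
R_copper pipe wall = ln(69.4/65)/(2π×397×1) = 2.626×10^-5 K/W
R_vermiculite fill = ln(119.4/69.4)/(2π×0.0692×1) = 1.248 K/W
R_outer film = 1/(h_o·2πr_oL) = 1/(20.4×2π×0.1194×1) = 0.06534 K/W
R_total = 1.323 K/W
Q = ΔT/R_total = 210/1.323

q′ ≈ 159 W/m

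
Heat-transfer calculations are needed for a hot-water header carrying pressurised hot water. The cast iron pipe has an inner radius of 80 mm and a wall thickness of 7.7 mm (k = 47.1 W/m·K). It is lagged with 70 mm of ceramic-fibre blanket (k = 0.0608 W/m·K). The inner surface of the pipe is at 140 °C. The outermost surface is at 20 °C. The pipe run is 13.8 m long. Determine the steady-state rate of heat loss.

Radial resistances (cylindrical: R_cond = ln(r_o/r_i)/(2πkL), R_conv = 1/(h·2πrL)):
R_cast iron pipe wall = ln(87.7/80)/(2π×47.1×13.8) = 2.25×10^-5 K/W
R_ceramic-fibre blanket = ln(157.7/87.7)/(2π×0.0608×13.8) = 0.1113 K/W
R_total = 0.1113 K/W
Q = ΔT/R_total = 120/0.1113

Q ≈ 1080 W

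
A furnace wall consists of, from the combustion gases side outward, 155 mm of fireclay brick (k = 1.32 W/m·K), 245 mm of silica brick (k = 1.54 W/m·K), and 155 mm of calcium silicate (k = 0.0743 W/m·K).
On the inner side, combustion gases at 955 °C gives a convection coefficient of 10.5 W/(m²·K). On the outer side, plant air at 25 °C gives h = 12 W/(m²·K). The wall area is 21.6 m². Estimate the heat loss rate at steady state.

Thermal resistances in series:
R_inner film = 1/(h_i·A) = 1/(10.5×21.6) = 0.004409 K/W
R_fireclay brick = L/(kA) = 0.155/(1.32×21.6) = 0.005436 K/W
R_silica brick = L/(kA) = 0.245/(1.54×21.6) = 0.007365 K/W
R_calcium silicate = L/(kA) = 0.155/(0.0743×21.6) = 0.09658 K/W
R_outer film = 1/(h_o·A) = 1/(12×21.6) = 0.003858 K/W
R_total = 0.1176 K/W
Q = ΔT / R_total = 930 / 0.1176

Q ≈ 7900 W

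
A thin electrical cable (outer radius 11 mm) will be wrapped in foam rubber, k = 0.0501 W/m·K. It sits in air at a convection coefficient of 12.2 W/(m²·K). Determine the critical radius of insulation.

r_cr ≈ 4.11 mm

For a cylinder r_cr = k/h = 0.0501/12.2
r_cr = 4.11 mm; since the bare radius (11 mm) is above r_cr, any added insulation will reduce heat loss.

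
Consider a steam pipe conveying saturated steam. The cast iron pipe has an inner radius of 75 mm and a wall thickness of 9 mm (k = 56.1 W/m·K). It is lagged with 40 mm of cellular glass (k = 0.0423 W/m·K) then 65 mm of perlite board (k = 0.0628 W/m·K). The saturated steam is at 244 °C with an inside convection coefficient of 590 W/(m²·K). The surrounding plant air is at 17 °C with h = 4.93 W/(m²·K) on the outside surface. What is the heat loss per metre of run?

q′ ≈ 83.8 W/m

Treating each annulus and film as a series resistance:
R_inner film = 1/(h_i·2πr₁L) = 1/(590×2π×0.075×1) = 0.003597 K/W
R_cast iron pipe wall = ln(84/75)/(2π×56.1×1) = 3.215×10^-4 K/W
R_cellular glass = ln(124/84)/(2π×0.0423×1) = 1.465 K/W
R_perlite board = ln(189/124)/(2π×0.0628×1) = 1.068 K/W
R_outer film = 1/(h_o·2πr_oL) = 1/(4.93×2π×0.189×1) = 0.1708 K/W
R_total = 2.708 K/W
Q = ΔT/R_total = 227/2.708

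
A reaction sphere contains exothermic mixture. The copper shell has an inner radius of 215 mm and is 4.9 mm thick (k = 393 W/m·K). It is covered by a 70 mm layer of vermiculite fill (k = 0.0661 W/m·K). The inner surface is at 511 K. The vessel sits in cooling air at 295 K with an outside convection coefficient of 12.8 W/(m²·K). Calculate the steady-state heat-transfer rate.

For a spherical shell R = (1/r₁ − 1/r₂)/(4πk); film R = 1/(h·4πr²). In series:
R_copper shell = (1/0.215 − 1/0.2199)/(4π×393) = 2.099×10^-5 K/W
R_vermiculite fill = (1/0.2199 − 1/0.2899)/(4π×0.0661) = 1.322 K/W
R_outer film = 1/(h·4πr_o²) = 1/(12.8×4π×0.2899²) = 0.07397 K/W
R_total = 1.396 K/W
Q = ΔT/R_total = 216/1.396

Q ≈ 155 W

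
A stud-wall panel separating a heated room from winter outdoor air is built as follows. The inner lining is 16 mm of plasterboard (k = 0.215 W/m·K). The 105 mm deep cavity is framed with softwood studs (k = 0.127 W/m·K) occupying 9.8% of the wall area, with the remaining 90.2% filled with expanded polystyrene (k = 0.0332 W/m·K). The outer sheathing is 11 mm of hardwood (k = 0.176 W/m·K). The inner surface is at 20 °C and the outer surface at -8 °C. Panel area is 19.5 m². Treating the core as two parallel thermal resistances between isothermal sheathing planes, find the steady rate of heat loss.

Q ≈ 209 W

Sheathing layers in series; stud and cavity paths in parallel between them.
R_inner = 0.016/(0.215×19.5) = 0.003816 K/W
R_stud  = 0.105/(0.127×0.098×19.5) = 0.4326 K/W
R_cav   = 0.105/(0.0332×0.902×19.5) = 0.1798 K/W
1/R_core = 1/R_stud + 1/R_cav → R_core = 0.127 K/W
R_outer = 0.011/(0.176×19.5) = 0.003205 K/W
R_total = 0.134 K/W
Q = ΔT/R_total = 28/0.134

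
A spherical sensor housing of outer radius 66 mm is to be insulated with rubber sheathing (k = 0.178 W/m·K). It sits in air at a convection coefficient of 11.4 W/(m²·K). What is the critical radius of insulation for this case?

r_cr ≈ 31.2 mm

For a sphere r_cr = 2k/h = 2×0.178/11.4
r_cr = 31.2 mm; since the bare radius (66 mm) is above r_cr, any added insulation will reduce heat loss.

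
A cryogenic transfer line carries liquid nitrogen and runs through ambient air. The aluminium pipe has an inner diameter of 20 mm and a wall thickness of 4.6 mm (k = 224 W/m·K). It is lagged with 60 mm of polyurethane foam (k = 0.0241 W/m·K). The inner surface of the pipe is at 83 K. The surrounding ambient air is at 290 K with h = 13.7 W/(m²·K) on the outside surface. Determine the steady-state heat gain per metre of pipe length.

Per-layer cylindrical resistances, series-summed:
R_aluminium pipe wall = ln(14.6/10)/(2π×224×1) = 2.689×10^-4 K/W
R_polyurethane foam = ln(74.6/14.6)/(2π×0.0241×1) = 10.77 K/W
R_outer film = 1/(h_o·2πr_oL) = 1/(13.7×2π×0.0746×1) = 0.1557 K/W
R_total = 10.93 K/W
Q = ΔT/R_total = 207/10.93

q′ ≈ 18.9 W/m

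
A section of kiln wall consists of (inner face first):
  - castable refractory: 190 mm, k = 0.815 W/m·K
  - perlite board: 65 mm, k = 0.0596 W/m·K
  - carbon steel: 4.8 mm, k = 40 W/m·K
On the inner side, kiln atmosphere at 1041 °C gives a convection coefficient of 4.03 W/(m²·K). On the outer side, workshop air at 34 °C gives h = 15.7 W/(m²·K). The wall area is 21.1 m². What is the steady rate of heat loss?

Model the wall as resistances in series:
R_inner film = 1/(h_i·A) = 1/(4.03×21.1) = 0.01176 K/W
R_castable refractory = L/(kA) = 0.19/(0.815×21.1) = 0.01105 K/W
R_perlite board = L/(kA) = 0.065/(0.0596×21.1) = 0.05169 K/W
R_carbon steel = L/(kA) = 0.0048/(40×21.1) = 5.687×10^-6 K/W
R_outer film = 1/(h_o·A) = 1/(15.7×21.1) = 0.003019 K/W
R_total = 0.07752 K/W
Q = ΔT / R_total = 1007 / 0.07752

Q ≈ 13000 W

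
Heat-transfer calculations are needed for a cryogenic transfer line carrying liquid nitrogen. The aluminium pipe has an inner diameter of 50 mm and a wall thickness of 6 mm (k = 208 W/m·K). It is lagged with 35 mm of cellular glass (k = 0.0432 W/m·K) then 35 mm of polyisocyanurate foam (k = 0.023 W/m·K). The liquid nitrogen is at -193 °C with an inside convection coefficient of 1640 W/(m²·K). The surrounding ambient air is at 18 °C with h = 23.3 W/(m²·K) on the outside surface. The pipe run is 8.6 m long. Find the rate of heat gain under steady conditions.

Q ≈ 313 W

Radial resistances (cylindrical: R_cond = ln(r_o/r_i)/(2πkL), R_conv = 1/(h·2πrL)):
R_inner film = 1/(h_i·2πr₁L) = 1/(1640×2π×0.025×8.6) = 4.514×10^-4 K/W
R_aluminium pipe wall = ln(31/25)/(2π×208×8.6) = 1.914×10^-5 K/W
R_cellular glass = ln(66/31)/(2π×0.0432×8.6) = 0.3237 K/W
R_polyisocyanurate foam = ln(101/66)/(2π×0.023×8.6) = 0.3423 K/W
R_outer film = 1/(h_o·2πr_oL) = 1/(23.3×2π×0.101×8.6) = 0.007864 K/W
R_total = 0.6744 K/W
Q = ΔT/R_total = 211/0.6744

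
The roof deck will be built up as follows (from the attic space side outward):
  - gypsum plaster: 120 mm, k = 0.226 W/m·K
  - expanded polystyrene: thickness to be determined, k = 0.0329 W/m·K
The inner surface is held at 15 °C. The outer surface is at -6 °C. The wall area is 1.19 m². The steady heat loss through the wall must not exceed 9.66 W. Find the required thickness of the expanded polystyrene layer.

L ≈ 67.6 mm

Series thermal resistances:
R_gypsum plaster = L/(kA) = 0.12/(0.226×1.19) = 0.4462 K/W
Sum of the known resistances R_other = 0.4462 K/W
Required total resistance R_tot = ΔT/Q_allow = 21/9.66 = 2.174 K/W
R_expanded polystyrene = R_tot − R_other = 1.728 K/W
L = R·k·A = 1.728×0.0329×1.19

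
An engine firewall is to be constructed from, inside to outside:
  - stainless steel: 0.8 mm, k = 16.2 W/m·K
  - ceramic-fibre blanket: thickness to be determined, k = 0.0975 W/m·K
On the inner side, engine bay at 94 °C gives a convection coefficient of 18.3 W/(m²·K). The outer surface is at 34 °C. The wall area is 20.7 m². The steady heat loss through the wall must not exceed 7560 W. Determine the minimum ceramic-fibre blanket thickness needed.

Model the wall as resistances in series:
R_inner film = 1/(h_i·A) = 1/(18.3×20.7) = 0.00264 K/W
R_stainless steel = L/(kA) = 0.0008/(16.2×20.7) = 2.386×10^-6 K/W
Sum of the known resistances R_other = 0.002642 K/W
Required total resistance R_tot = ΔT/Q_allow = 60/7560 = 0.007937 K/W
R_ceramic-fibre blanket = R_tot − R_other = 0.005294 K/W
L = R·k·A = 0.005294×0.0975×20.7

L ≈ 10.7 mm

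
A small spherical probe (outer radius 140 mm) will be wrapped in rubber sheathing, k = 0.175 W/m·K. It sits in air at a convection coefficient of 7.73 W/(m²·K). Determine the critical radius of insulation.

For a sphere r_cr = 2k/h = 2×0.175/7.73
r_cr = 45.3 mm; since the bare radius (140 mm) is above r_cr, any added insulation will reduce heat loss.

r_cr ≈ 45.3 mm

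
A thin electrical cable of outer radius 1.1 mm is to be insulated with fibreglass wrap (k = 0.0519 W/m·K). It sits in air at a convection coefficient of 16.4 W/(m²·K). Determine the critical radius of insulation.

r_cr ≈ 3.16 mm

For a cylinder r_cr = k/h = 0.0519/16.4
r_cr = 3.16 mm; since the bare radius (1.1 mm) is below r_cr, adding a thin layer of insulation will *increase* heat loss.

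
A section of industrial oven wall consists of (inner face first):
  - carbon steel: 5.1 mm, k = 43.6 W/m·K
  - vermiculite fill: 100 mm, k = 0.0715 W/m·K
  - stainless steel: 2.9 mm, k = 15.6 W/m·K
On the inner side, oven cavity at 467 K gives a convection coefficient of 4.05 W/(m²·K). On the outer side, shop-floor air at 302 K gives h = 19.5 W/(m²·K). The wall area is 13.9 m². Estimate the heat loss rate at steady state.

Q ≈ 1350 W

Using the resistance-network approach (series):
R_inner film = 1/(h_i·A) = 1/(4.05×13.9) = 0.01776 K/W
R_carbon steel = L/(kA) = 0.0051/(43.6×13.9) = 8.415×10^-6 K/W
R_vermiculite fill = L/(kA) = 0.1/(0.0715×13.9) = 0.1006 K/W
R_stainless steel = L/(kA) = 0.0029/(15.6×13.9) = 1.337×10^-5 K/W
R_outer film = 1/(h_o·A) = 1/(19.5×13.9) = 0.003689 K/W
R_total = 0.1221 K/W
Q = ΔT / R_total = 165 / 0.1221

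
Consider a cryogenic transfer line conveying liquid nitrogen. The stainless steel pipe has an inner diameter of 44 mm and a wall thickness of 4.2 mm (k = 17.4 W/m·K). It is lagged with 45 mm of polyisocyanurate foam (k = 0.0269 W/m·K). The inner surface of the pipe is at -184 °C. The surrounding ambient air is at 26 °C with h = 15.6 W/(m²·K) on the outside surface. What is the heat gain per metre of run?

Cylindrical conduction, so R = ln(r₂/r₁)/(2πkL) per layer, in series:
R_stainless steel pipe wall = ln(26.2/22)/(2π×17.4×1) = 0.001598 K/W
R_polyisocyanurate foam = ln(71.2/26.2)/(2π×0.0269×1) = 5.915 K/W
R_outer film = 1/(h_o·2πr_oL) = 1/(15.6×2π×0.0712×1) = 0.1433 K/W
R_total = 6.06 K/W
Q = ΔT/R_total = 210/6.06

q′ ≈ 34.7 W/m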